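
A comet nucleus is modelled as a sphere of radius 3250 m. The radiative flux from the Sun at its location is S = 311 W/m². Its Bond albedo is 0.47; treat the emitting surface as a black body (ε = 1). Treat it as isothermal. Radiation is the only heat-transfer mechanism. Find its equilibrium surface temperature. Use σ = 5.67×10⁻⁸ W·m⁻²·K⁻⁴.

T ≈ 164 K

At equilibrium, absorbed power = emitted power.
Absorbing cross-section = πr² = 3.318×10⁷ m²; emitting surface = 4πr² = 1.327×10⁸ m² (ratio 4).
(1−a)S·A_cross = εσ·A_surf·T⁴  ⇒  T⁴ = (1−a)S/(4σ).
T⁴ = 0.530·311/(4·5.67×10⁻⁸) = 7.268×10⁸ K⁴.
T = (7.268×10⁸)^(1/4).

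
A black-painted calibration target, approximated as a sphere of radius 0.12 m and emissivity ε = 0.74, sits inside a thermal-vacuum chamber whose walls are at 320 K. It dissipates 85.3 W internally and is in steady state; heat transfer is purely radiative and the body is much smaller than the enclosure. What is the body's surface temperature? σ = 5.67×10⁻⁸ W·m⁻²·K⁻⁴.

For a small grey body in a large enclosure, net radiated power = εσA(T⁴ − T_w⁴).
Steady state: P = εσA(T⁴ − T_w⁴) with A = 4πr² = 0.1810 m².
T⁴ = P/(εσA) + T_w⁴ = 85.3/(0.74·5.67×10⁻⁸·0.1810) + (320)⁴
    = 1.123×10¹⁰ + 1.049×10¹⁰ = 2.172×10¹⁰ K⁴.

T ≈ 384 K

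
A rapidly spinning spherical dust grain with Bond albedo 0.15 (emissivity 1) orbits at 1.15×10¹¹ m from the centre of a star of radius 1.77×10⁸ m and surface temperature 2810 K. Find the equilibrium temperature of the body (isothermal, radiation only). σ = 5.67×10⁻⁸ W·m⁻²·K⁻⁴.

The star's surface emits σT_*⁴; at distance d the flux is S = σT_*⁴(R_*/d)².
S = 5.67×10⁻⁸·(2810)⁴·(1.77×10⁸/1.15×10¹¹)² = 8.375 W/m².
For an isothermal sphere T⁴ = (1−a)S/(4σ) = 3.139×10⁷ K⁴.

T ≈ 74.8 K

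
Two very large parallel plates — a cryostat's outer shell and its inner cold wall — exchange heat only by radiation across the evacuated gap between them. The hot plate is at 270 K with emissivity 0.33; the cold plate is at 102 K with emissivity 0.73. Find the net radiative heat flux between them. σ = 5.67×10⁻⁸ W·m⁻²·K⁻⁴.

For two infinite grey parallel plates, q = σ(T₁⁴ − T₂⁴)/(1/ε₁ + 1/ε₂ − 1).
T₁⁴ − T₂⁴ = 5.314×10⁹ − 1.082×10⁸ = 5.206×10⁹ K⁴.
1/ε₁ + 1/ε₂ − 1 = 3.030 + 1.370 − 1 = 3.400.
q = 5.67×10⁻⁸ × 5.206×10⁹ / 3.400.

q ≈ 86.8 W/m²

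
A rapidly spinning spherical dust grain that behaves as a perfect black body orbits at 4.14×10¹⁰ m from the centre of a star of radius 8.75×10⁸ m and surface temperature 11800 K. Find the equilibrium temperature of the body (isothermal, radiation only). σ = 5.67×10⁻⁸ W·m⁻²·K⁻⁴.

The star's surface emits σT_*⁴; at distance d the flux is S = σT_*⁴(R_*/d)².
S = 5.67×10⁻⁸·(11800)⁴·(8.75×10⁸/4.14×10¹⁰)² = 4.911×10⁵ W/m².
For an isothermal sphere T⁴ = (1−a)S/(4σ) = 2.165×10¹² K⁴.

T ≈ 1210 K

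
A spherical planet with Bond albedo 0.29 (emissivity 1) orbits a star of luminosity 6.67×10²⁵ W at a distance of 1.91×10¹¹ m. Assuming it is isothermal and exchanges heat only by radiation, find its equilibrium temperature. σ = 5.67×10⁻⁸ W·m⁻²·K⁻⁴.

T ≈ 146 K

First find the stellar flux at distance d: S = L/(4πd²) = 6.67×10²⁵/(4π·(1.91×10¹¹)²) = 145.5 W/m².
For an isothermal sphere, absorbed (1−a)S·πr² = emitted σ·4πr²·T⁴, so T⁴ = (1−a)S/(4σ).
T⁴ = 0.710·145.5/(4·5.67×10⁻⁸) = 4.555×10⁸ K⁴.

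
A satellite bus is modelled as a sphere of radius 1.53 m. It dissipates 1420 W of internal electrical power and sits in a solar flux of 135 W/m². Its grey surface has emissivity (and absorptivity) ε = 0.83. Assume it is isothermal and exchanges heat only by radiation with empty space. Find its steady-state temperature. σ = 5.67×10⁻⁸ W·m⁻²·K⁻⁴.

At steady state, absorbed solar power + internal power = radiated power.
Absorbed: α·S·A_cross = 0.83·135·7.354 = 824.0 W (cross-section πr²).
Total input = 824.0 + 1420 = 2244 W.
Radiated: εσ·A_surf·T⁴ with A_surf = 4πr² = 29.42 m².
T⁴ = 2244/(0.83·5.67×10⁻⁸·29.42) = 1.621×10⁹ K⁴.

T ≈ 201 K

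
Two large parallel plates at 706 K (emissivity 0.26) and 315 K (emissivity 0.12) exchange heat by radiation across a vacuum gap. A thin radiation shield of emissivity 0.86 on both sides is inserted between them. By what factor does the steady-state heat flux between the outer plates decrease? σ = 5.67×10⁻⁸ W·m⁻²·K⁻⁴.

Without shield: q₀ = σΔ(T⁴)/(1/ε₁+1/ε₂−1) with denominator 11.18.
With shield the two gaps are in series; the resistances add: (1/ε₁+1/ε_s−1)+(1/ε_s+1/ε₂−1) = 4.009+8.496 = 12.51.
Heat-flux ratio q₀/q = 12.51/11.18.

factor ≈ 1.12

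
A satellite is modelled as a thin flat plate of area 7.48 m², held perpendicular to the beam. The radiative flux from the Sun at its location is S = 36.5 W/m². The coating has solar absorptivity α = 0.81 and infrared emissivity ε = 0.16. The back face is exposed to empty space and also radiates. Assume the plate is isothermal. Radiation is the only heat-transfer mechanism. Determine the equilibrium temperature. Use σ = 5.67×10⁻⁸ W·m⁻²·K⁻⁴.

At equilibrium, absorbed power = emitted power.
Absorbing cross-section = A = 7.480 m²; emitting surface = 2A = 14.96 m² (ratio 2).
αS·A_cross = εσ·A_surf·T⁴  ⇒  T⁴ = αS/(ε·2σ).
T⁴ = 0.810·36.5/(0.16·2·5.67×10⁻⁸) = 1.629×10⁹ K⁴.
T = (1.629×10⁹)^(1/4).

T ≈ 201 K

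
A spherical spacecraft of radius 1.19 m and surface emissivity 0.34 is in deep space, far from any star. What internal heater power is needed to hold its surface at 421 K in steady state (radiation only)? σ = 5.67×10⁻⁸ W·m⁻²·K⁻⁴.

P ≈ 10800 W

P = εσ·4πr²·T⁴.
4πr² = 17.80 m²; T⁴ = 3.141×10¹⁰ K⁴.
P = 0.34·5.67×10⁻⁸·17.80·3.141×10¹⁰.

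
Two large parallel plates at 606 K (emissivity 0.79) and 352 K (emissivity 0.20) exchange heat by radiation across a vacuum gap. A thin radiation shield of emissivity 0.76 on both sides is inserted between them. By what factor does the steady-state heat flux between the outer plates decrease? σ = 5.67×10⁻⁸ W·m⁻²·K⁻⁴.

factor ≈ 1.31

Without shield: q₀ = σΔ(T⁴)/(1/ε₁+1/ε₂−1) with denominator 5.266.
With shield the two gaps are in series; the resistances add: (1/ε₁+1/ε_s−1)+(1/ε_s+1/ε₂−1) = 1.582+5.316 = 6.897.
Heat-flux ratio q₀/q = 6.897/5.266.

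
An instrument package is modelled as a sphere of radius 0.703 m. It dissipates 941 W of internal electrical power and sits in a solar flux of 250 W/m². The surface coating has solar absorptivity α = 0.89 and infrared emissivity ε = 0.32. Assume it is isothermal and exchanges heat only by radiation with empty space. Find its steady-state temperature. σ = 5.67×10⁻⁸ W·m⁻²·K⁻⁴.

At steady state, absorbed solar power + internal power = radiated power.
Absorbed: α·S·A_cross = 0.89·250·1.553 = 345.5 W (cross-section πr²).
Total input = 345.5 + 941 = 1286 W.
Radiated: εσ·A_surf·T⁴ with A_surf = 4πr² = 6.210 m².
T⁴ = 1286/(0.32·5.67×10⁻⁸·6.210) = 1.142×10¹⁰ K⁴.

T ≈ 327 K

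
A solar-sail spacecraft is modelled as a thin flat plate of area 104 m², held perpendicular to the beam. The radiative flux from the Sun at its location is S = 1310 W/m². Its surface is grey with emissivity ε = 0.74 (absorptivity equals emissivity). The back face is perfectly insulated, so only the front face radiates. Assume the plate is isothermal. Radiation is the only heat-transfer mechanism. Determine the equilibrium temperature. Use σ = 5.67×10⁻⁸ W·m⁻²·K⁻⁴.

T ≈ 390 K

At equilibrium, absorbed power = emitted power.
Absorbing cross-section = A = 104.0 m²; emitting surface = A = 104.0 m² (ratio 1).
εS·A_cross = εσ·A_surf·T⁴  ⇒  T⁴ = S/(1σ)   (ε cancels).
T⁴ = 1310/(1·5.67×10⁻⁸) = 2.310×10¹⁰ K⁴.
T = (2.310×10¹⁰)^(1/4).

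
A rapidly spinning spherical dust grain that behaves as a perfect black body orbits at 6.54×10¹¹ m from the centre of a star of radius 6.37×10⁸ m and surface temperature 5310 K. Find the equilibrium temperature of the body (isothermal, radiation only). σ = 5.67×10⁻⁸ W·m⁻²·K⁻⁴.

T ≈ 117 K

The star's surface emits σT_*⁴; at distance d the flux is S = σT_*⁴(R_*/d)².
S = 5.67×10⁻⁸·(5310)⁴·(6.37×10⁸/6.54×10¹¹)² = 42.76 W/m².
For an isothermal sphere T⁴ = (1−a)S/(4σ) = 1.886×10⁸ K⁴.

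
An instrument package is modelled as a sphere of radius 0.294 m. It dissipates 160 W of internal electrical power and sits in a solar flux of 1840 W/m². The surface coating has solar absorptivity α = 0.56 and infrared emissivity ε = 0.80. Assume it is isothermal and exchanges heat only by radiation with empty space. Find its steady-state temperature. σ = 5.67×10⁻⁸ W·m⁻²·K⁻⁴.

At steady state, absorbed solar power + internal power = radiated power.
Absorbed: α·S·A_cross = 0.56·1840·0.2715 = 279.8 W (cross-section πr²).
Total input = 279.8 + 160 = 439.8 W.
Radiated: εσ·A_surf·T⁴ with A_surf = 4πr² = 1.086 m².
T⁴ = 439.8/(0.80·5.67×10⁻⁸·1.086) = 8.926×10⁹ K⁴.

T ≈ 307 K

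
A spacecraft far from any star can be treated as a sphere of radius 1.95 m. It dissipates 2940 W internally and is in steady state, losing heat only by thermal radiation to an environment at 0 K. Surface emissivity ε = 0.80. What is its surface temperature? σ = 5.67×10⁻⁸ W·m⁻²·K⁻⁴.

Steady state: internal power = radiated power, P = εσA T⁴.
Radiating area A = 4πr² = 47.78 m².
T⁴ = P/(εσA) = 2940/(0.80·5.67×10⁻⁸·47.78) = 1.356×10⁹ K⁴.
T = (1.356×10⁹)^(1/4).

T ≈ 192 K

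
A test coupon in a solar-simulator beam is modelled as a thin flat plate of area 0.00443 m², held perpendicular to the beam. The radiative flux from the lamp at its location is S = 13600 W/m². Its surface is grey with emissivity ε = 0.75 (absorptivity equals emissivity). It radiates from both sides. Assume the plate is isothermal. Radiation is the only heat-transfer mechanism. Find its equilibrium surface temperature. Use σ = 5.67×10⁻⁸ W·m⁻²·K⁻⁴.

T ≈ 588 K

At equilibrium, absorbed power = emitted power.
Absorbing cross-section = A = 0.004430 m²; emitting surface = 2A = 0.008860 m² (ratio 2).
εS·A_cross = εσ·A_surf·T⁴  ⇒  T⁴ = S/(2σ)   (ε cancels).
T⁴ = 13600/(2·5.67×10⁻⁸) = 1.199×10¹¹ K⁴.
T = (1.199×10¹¹)^(1/4).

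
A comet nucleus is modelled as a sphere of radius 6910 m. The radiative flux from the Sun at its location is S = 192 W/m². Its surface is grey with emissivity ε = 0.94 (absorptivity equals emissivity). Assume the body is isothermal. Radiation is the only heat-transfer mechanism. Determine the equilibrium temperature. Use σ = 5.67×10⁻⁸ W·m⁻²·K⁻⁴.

At equilibrium, absorbed power = emitted power.
Absorbing cross-section = πr² = 1.500×10⁸ m²; emitting surface = 4πr² = 6.000×10⁸ m² (ratio 4).
εS·A_cross = εσ·A_surf·T⁴  ⇒  T⁴ = S/(4σ)   (ε cancels).
T⁴ = 192/(4·5.67×10⁻⁸) = 8.466×10⁸ K⁴.
T = (8.466×10⁸)^(1/4).

T ≈ 171 K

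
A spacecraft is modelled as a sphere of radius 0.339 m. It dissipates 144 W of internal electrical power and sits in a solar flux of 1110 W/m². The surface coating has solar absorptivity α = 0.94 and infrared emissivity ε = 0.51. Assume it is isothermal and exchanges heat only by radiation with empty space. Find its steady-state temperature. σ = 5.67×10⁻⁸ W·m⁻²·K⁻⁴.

At steady state, absorbed solar power + internal power = radiated power.
Absorbed: α·S·A_cross = 0.94·1110·0.3610 = 376.7 W (cross-section πr²).
Total input = 376.7 + 144 = 520.7 W.
Radiated: εσ·A_surf·T⁴ with A_surf = 4πr² = 1.444 m².
T⁴ = 520.7/(0.51·5.67×10⁻⁸·1.444) = 1.247×10¹⁰ K⁴.

T ≈ 334 K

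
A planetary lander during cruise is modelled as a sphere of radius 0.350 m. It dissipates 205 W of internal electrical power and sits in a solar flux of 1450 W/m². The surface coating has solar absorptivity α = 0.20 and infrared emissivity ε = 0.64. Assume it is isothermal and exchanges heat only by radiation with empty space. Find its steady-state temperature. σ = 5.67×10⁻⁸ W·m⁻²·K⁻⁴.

At steady state, absorbed solar power + internal power = radiated power.
Absorbed: α·S·A_cross = 0.20·1450·0.3848 = 111.6 W (cross-section πr²).
Total input = 111.6 + 205 = 316.6 W.
Radiated: εσ·A_surf·T⁴ with A_surf = 4πr² = 1.539 m².
T⁴ = 316.6/(0.64·5.67×10⁻⁸·1.539) = 5.668×10⁹ K⁴.

T ≈ 274 K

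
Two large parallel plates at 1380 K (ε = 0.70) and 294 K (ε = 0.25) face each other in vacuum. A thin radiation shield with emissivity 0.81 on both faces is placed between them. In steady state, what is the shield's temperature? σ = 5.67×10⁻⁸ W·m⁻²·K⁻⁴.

T_s ≈ 1270 K

In steady state the net flux on the hot side equals that on the cold side.
σ(T₁⁴−T_s⁴)/D₁ = σ(T_s⁴−T₂⁴)/D₂, with D₁ = 1/ε₁+1/ε_s−1 = 1.663, D₂ = 1/ε_s+1/ε₂−1 = 4.235.
Solve for T_s⁴: T_s⁴ = (D₂·T₁⁴ + D₁·T₂⁴)/(D₁+D₂) = 2.606×10¹² K⁴.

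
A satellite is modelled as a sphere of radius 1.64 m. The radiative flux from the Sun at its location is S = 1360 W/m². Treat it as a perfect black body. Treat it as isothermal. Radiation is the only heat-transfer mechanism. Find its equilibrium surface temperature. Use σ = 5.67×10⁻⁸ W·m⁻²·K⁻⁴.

T ≈ 278 K

At equilibrium, absorbed power = emitted power.
Absorbing cross-section = πr² = 8.450 m²; emitting surface = 4πr² = 33.80 m² (ratio 4).
S·A_cross = εσ·A_surf·T⁴  ⇒  T⁴ = S/(4σ).
T⁴ = 1.00·1360/(4·5.67×10⁻⁸) = 5.996×10⁹ K⁴.
T = (5.996×10⁹)^(1/4).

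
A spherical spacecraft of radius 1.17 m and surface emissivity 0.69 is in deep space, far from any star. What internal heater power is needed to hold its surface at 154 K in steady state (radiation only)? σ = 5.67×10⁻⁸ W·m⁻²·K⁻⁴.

P = εσ·4πr²·T⁴.
4πr² = 17.20 m²; T⁴ = 5.624×10⁸ K⁴.
P = 0.69·5.67×10⁻⁸·17.20·5.624×10⁸.

P ≈ 379 W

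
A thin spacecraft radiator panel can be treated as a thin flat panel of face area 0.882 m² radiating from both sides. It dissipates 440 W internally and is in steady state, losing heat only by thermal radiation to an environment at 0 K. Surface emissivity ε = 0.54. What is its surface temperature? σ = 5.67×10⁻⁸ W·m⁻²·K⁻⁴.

Steady state: internal power = radiated power, P = εσA T⁴.
Radiating area A = 2·0.882 = 1.764 m².
T⁴ = P/(εσA) = 440/(0.54·5.67×10⁻⁸·1.764) = 8.147×10⁹ K⁴.
T = (8.147×10⁹)^(1/4).

T ≈ 300 K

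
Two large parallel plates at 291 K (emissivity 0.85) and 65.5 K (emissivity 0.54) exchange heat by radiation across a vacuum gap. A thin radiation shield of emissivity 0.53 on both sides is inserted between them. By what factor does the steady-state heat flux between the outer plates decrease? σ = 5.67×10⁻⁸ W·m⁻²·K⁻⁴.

Without shield: q₀ = σΔ(T⁴)/(1/ε₁+1/ε₂−1) with denominator 2.028.
With shield the two gaps are in series; the resistances add: (1/ε₁+1/ε_s−1)+(1/ε_s+1/ε₂−1) = 2.063+2.739 = 4.802.
Heat-flux ratio q₀/q = 4.802/2.028.

factor ≈ 2.37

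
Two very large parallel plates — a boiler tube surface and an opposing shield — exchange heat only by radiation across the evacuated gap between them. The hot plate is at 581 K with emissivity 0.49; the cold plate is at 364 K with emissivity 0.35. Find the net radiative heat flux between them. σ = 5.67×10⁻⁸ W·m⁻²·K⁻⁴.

q ≈ 1400 W/m²

For two infinite grey parallel plates, q = σ(T₁⁴ − T₂⁴)/(1/ε₁ + 1/ε₂ − 1).
T₁⁴ − T₂⁴ = 1.139×10¹¹ − 1.756×10¹⁰ = 9.639×10¹⁰ K⁴.
1/ε₁ + 1/ε₂ − 1 = 2.041 + 2.857 − 1 = 3.898.
q = 5.67×10⁻⁸ × 9.639×10¹⁰ / 3.898.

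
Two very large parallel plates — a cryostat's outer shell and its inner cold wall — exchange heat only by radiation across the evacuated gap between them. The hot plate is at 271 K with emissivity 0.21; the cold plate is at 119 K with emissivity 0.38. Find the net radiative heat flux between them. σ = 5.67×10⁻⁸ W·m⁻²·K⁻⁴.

For two infinite grey parallel plates, q = σ(T₁⁴ − T₂⁴)/(1/ε₁ + 1/ε₂ − 1).
T₁⁴ − T₂⁴ = 5.394×10⁹ − 2.005×10⁸ = 5.193×10⁹ K⁴.
1/ε₁ + 1/ε₂ − 1 = 4.762 + 2.632 − 1 = 6.393.
q = 5.67×10⁻⁸ × 5.193×10⁹ / 6.393.

q ≈ 46.1 W/m²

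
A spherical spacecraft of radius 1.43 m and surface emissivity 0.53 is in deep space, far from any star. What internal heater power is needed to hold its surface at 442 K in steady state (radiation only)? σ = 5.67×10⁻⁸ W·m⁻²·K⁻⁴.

P ≈ 29500 W

P = εσ·4πr²·T⁴.
4πr² = 25.70 m²; T⁴ = 3.817×10¹⁰ K⁴.
P = 0.53·5.67×10⁻⁸·25.70·3.817×10¹⁰.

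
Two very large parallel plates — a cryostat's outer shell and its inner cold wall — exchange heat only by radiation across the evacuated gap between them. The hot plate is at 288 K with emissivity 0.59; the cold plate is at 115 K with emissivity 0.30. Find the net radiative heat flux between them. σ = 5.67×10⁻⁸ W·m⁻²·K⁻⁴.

For two infinite grey parallel plates, q = σ(T₁⁴ − T₂⁴)/(1/ε₁ + 1/ε₂ − 1).
T₁⁴ − T₂⁴ = 6.880×10⁹ − 1.749×10⁸ = 6.705×10⁹ K⁴.
1/ε₁ + 1/ε₂ − 1 = 1.695 + 3.333 − 1 = 4.028.
q = 5.67×10⁻⁸ × 6.705×10⁹ / 4.028.

q ≈ 94.4 W/m²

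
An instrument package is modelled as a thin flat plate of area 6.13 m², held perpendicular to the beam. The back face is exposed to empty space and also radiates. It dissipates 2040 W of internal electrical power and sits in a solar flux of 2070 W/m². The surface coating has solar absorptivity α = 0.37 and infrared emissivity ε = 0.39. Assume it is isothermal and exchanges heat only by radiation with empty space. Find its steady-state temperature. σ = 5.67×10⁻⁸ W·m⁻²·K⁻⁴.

At steady state, absorbed solar power + internal power = radiated power.
Absorbed: α·S·A_cross = 0.37·2070·6.130 = 4695 W (cross-section A).
Total input = 4695 + 2040 = 6735 W.
Radiated: εσ·A_surf·T⁴ with A_surf = 2A = 12.26 m².
T⁴ = 6735/(0.39·5.67×10⁻⁸·12.26) = 2.484×10¹⁰ K⁴.

T ≈ 397 K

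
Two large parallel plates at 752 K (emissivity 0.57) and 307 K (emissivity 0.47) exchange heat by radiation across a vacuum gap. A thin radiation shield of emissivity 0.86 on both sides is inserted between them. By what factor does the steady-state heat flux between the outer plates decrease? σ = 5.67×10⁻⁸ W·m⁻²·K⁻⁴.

factor ≈ 1.46

Without shield: q₀ = σΔ(T⁴)/(1/ε₁+1/ε₂−1) with denominator 2.882.
With shield the two gaps are in series; the resistances add: (1/ε₁+1/ε_s−1)+(1/ε_s+1/ε₂−1) = 1.917+2.290 = 4.208.
Heat-flux ratio q₀/q = 4.208/2.882.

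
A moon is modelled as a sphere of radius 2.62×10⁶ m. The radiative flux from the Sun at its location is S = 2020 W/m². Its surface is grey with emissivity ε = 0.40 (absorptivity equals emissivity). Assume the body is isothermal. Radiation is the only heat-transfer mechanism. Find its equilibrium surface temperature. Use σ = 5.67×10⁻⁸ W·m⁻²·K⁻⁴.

At equilibrium, absorbed power = emitted power.
Absorbing cross-section = πr² = 2.157×10¹³ m²; emitting surface = 4πr² = 8.626×10¹³ m² (ratio 4).
εS·A_cross = εσ·A_surf·T⁴  ⇒  T⁴ = S/(4σ)   (ε cancels).
T⁴ = 2020/(4·5.67×10⁻⁸) = 8.907×10⁹ K⁴.
T = (8.907×10⁹)^(1/4).

T ≈ 307 K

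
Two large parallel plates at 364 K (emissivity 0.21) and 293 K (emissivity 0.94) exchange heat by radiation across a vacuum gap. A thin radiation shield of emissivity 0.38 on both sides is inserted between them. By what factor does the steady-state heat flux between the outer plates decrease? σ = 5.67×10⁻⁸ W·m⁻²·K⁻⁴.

Without shield: q₀ = σΔ(T⁴)/(1/ε₁+1/ε₂−1) with denominator 4.826.
With shield the two gaps are in series; the resistances add: (1/ε₁+1/ε_s−1)+(1/ε_s+1/ε₂−1) = 6.393+2.695 = 9.089.
Heat-flux ratio q₀/q = 9.089/4.826.

factor ≈ 1.88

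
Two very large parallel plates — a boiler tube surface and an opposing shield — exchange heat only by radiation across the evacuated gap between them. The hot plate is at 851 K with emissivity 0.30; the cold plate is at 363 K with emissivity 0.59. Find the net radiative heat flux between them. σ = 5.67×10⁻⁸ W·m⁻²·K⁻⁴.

For two infinite grey parallel plates, q = σ(T₁⁴ − T₂⁴)/(1/ε₁ + 1/ε₂ − 1).
T₁⁴ − T₂⁴ = 5.245×10¹¹ − 1.736×10¹⁰ = 5.071×10¹¹ K⁴.
1/ε₁ + 1/ε₂ − 1 = 3.333 + 1.695 − 1 = 4.028.
q = 5.67×10⁻⁸ × 5.071×10¹¹ / 4.028.

q ≈ 7140 W/m²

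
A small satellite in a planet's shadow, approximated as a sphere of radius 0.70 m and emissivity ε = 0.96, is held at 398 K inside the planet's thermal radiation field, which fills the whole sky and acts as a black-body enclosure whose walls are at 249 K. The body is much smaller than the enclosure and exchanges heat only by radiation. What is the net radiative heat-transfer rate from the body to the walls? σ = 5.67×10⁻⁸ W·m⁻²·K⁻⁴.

For a small grey body in a large enclosure: P_net = εσA(T_body⁴ − T_wall⁴).
A = 4πr² = 6.158 m²; T_body⁴ − T_wall⁴ = 2.509×10¹⁰ − 3.844×10⁹ = 2.125×10¹⁰ K⁴.
|P_net| = 0.96·5.67×10⁻⁸·6.158·2.125×10¹⁰.

P_net ≈ 7120 W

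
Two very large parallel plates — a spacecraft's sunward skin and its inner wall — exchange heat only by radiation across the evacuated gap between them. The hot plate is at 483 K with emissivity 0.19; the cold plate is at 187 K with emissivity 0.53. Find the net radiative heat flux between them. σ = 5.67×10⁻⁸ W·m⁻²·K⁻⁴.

q ≈ 490 W/m²

For two infinite grey parallel plates, q = σ(T₁⁴ − T₂⁴)/(1/ε₁ + 1/ε₂ − 1).
T₁⁴ − T₂⁴ = 5.442×10¹⁰ − 1.223×10⁹ = 5.320×10¹⁰ K⁴.
1/ε₁ + 1/ε₂ − 1 = 5.263 + 1.887 − 1 = 6.150.
q = 5.67×10⁻⁸ × 5.320×10¹⁰ / 6.150.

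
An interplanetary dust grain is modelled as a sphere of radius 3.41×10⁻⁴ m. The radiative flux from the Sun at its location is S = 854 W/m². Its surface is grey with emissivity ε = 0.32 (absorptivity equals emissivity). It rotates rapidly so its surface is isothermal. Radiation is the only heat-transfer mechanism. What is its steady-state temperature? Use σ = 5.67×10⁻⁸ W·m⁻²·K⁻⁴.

T ≈ 248 K

At equilibrium, absorbed power = emitted power.
Absorbing cross-section = πr² = 3.653×10⁻⁷ m²; emitting surface = 4πr² = 1.461×10⁻⁶ m² (ratio 4).
εS·A_cross = εσ·A_surf·T⁴  ⇒  T⁴ = S/(4σ)   (ε cancels).
T⁴ = 854/(4·5.67×10⁻⁸) = 3.765×10⁹ K⁴.
T = (3.765×10⁹)^(1/4).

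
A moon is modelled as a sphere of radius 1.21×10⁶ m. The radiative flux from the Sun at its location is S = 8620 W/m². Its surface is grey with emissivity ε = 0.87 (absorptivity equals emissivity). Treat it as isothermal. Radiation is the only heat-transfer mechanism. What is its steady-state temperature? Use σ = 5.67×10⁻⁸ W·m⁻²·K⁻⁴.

T ≈ 442 K

At equilibrium, absorbed power = emitted power.
Absorbing cross-section = πr² = 4.600×10¹² m²; emitting surface = 4πr² = 1.840×10¹³ m² (ratio 4).
εS·A_cross = εσ·A_surf·T⁴  ⇒  T⁴ = S/(4σ)   (ε cancels).
T⁴ = 8620/(4·5.67×10⁻⁸) = 3.801×10¹⁰ K⁴.
T = (3.801×10¹⁰)^(1/4).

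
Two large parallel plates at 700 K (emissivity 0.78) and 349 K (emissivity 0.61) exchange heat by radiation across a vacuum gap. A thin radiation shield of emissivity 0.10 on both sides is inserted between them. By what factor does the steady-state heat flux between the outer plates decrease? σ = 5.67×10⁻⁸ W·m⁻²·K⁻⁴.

factor ≈ 10.9

Without shield: q₀ = σΔ(T⁴)/(1/ε₁+1/ε₂−1) with denominator 1.921.
With shield the two gaps are in series; the resistances add: (1/ε₁+1/ε_s−1)+(1/ε_s+1/ε₂−1) = 10.28+10.64 = 20.92.
Heat-flux ratio q₀/q = 20.92/1.921.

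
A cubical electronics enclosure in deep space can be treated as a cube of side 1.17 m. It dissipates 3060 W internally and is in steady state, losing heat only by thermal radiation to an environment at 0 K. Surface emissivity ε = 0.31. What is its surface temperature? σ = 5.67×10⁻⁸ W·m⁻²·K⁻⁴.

Steady state: internal power = radiated power, P = εσA T⁴.
Radiating area A = 6L² = 8.213 m².
T⁴ = P/(εσA) = 3060/(0.31·5.67×10⁻⁸·8.213) = 2.120×10¹⁰ K⁴.
T = (2.120×10¹⁰)^(1/4).

T ≈ 382 K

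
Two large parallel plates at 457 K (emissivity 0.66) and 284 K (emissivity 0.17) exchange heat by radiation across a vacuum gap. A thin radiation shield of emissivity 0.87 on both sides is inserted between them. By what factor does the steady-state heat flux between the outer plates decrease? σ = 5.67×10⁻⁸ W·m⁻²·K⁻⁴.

factor ≈ 1.20

Without shield: q₀ = σΔ(T⁴)/(1/ε₁+1/ε₂−1) with denominator 6.398.
With shield the two gaps are in series; the resistances add: (1/ε₁+1/ε_s−1)+(1/ε_s+1/ε₂−1) = 1.665+6.032 = 7.696.
Heat-flux ratio q₀/q = 7.696/6.398.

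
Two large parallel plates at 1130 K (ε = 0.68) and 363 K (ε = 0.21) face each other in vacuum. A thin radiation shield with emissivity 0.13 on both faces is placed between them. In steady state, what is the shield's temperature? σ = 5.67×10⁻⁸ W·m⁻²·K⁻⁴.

T_s ≈ 990 K

In steady state the net flux on the hot side equals that on the cold side.
σ(T₁⁴−T_s⁴)/D₁ = σ(T_s⁴−T₂⁴)/D₂, with D₁ = 1/ε₁+1/ε_s−1 = 8.163, D₂ = 1/ε_s+1/ε₂−1 = 11.45.
Solve for T_s⁴: T_s⁴ = (D₂·T₁⁴ + D₁·T₂⁴)/(D₁+D₂) = 9.592×10¹¹ K⁴.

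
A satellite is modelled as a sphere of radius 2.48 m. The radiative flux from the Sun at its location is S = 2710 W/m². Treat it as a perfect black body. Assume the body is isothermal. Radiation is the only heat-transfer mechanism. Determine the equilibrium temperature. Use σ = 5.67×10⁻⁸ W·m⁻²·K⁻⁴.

T ≈ 331 K

At equilibrium, absorbed power = emitted power.
Absorbing cross-section = πr² = 19.32 m²; emitting surface = 4πr² = 77.29 m² (ratio 4).
S·A_cross = εσ·A_surf·T⁴  ⇒  T⁴ = S/(4σ).
T⁴ = 1.00·2710/(4·5.67×10⁻⁸) = 1.195×10¹⁰ K⁴.
T = (1.195×10¹⁰)^(1/4).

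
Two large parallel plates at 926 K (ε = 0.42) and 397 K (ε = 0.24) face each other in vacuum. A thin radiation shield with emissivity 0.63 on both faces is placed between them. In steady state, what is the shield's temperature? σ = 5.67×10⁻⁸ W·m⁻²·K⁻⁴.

T_s ≈ 825 K

In steady state the net flux on the hot side equals that on the cold side.
σ(T₁⁴−T_s⁴)/D₁ = σ(T_s⁴−T₂⁴)/D₂, with D₁ = 1/ε₁+1/ε_s−1 = 2.968, D₂ = 1/ε_s+1/ε₂−1 = 4.754.
Solve for T_s⁴: T_s⁴ = (D₂·T₁⁴ + D₁·T₂⁴)/(D₁+D₂) = 4.622×10¹¹ K⁴.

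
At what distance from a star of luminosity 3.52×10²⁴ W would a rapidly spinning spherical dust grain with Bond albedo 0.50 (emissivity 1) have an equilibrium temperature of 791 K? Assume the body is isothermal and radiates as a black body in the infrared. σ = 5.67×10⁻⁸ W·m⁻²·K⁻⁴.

d ≈ 1.26×10⁹ m

For an isothermal black-emitting sphere, (1−a)S·πr² = σ·4πr²·T⁴ ⇒ S = 4σT⁴/(1−a).
S = 4·5.67×10⁻⁸·(791)⁴/0.500 = 1.776×10⁵ W/m².
Flux falls as S = L/(4πd²), so d = √(L/(4πS)) = √(3.52×10²⁴/(4π·1.776×10⁵)).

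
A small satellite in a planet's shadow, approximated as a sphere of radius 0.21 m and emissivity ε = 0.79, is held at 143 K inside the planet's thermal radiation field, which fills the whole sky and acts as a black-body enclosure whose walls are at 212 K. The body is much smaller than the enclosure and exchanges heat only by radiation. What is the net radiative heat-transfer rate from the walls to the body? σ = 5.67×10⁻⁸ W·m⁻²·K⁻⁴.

P_net ≈ 39.8 W

For a small grey body in a large enclosure: P_net = εσA(T_body⁴ − T_wall⁴).
A = 4πr² = 0.5542 m²; T_body⁴ − T_wall⁴ = 4.182×10⁸ − 2.020×10⁹ = -1.602×10⁹ K⁴.
|P_net| = 0.79·5.67×10⁻⁸·0.5542·1.602×10⁹.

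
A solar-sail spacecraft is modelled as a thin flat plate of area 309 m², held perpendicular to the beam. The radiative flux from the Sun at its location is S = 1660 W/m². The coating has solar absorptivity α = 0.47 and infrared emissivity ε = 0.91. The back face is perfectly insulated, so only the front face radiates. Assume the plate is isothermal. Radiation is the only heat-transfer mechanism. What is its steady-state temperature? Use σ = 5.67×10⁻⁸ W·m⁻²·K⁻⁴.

T ≈ 351 K

At equilibrium, absorbed power = emitted power.
Absorbing cross-section = A = 309.0 m²; emitting surface = A = 309.0 m² (ratio 1).
αS·A_cross = εσ·A_surf·T⁴  ⇒  T⁴ = αS/(ε·1σ).
T⁴ = 0.470·1660/(0.91·1·5.67×10⁻⁸) = 1.512×10¹⁰ K⁴.
T = (1.512×10¹⁰)^(1/4).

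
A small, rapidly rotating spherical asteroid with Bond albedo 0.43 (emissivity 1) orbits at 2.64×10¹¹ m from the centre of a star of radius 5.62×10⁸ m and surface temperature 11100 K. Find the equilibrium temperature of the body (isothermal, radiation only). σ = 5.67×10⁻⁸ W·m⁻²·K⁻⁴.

T ≈ 315 K

The star's surface emits σT_*⁴; at distance d the flux is S = σT_*⁴(R_*/d)².
S = 5.67×10⁻⁸·(11100)⁴·(5.62×10⁸/2.64×10¹¹)² = 3901 W/m².
For an isothermal sphere T⁴ = (1−a)S/(4σ) = 9.803×10⁹ K⁴.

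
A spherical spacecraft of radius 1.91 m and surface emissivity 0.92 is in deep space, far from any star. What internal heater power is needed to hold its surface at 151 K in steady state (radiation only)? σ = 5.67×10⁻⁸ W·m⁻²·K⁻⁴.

P = εσ·4πr²·T⁴.
4πr² = 45.84 m²; T⁴ = 5.199×10⁸ K⁴.
P = 0.92·5.67×10⁻⁸·45.84·5.199×10⁸.

P ≈ 1240 W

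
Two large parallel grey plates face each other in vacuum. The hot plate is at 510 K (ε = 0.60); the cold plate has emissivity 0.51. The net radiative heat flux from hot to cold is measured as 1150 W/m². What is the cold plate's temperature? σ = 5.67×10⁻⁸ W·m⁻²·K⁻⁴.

q = σ(T₁⁴ − T₂⁴)/(1/ε₁ + 1/ε₂ − 1); denominator = 2.627.
T₂⁴ = T₁⁴ − q·(1/ε₁+1/ε₂−1)/σ = 6.765×10¹⁰ − 1150·2.627/5.67×10⁻⁸
    = 1.436×10¹⁰ K⁴.

T₂ ≈ 346 K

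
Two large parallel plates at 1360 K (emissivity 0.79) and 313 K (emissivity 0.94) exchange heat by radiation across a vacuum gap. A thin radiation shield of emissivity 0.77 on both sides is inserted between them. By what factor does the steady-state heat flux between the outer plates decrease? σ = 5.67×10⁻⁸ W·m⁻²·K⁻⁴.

factor ≈ 2.20

Without shield: q₀ = σΔ(T⁴)/(1/ε₁+1/ε₂−1) with denominator 1.330.
With shield the two gaps are in series; the resistances add: (1/ε₁+1/ε_s−1)+(1/ε_s+1/ε₂−1) = 1.565+1.363 = 2.927.
Heat-flux ratio q₀/q = 2.927/1.330.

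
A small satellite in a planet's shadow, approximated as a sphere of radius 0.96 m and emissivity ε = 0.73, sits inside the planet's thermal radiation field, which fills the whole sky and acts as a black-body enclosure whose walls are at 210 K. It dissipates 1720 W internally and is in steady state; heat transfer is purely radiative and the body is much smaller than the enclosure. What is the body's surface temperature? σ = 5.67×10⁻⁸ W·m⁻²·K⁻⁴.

T ≈ 273 K

For a small grey body in a large enclosure, net radiated power = εσA(T⁴ − T_w⁴).
Steady state: P = εσA(T⁴ − T_w⁴) with A = 4πr² = 11.58 m².
T⁴ = P/(εσA) + T_w⁴ = 1720/(0.73·5.67×10⁻⁸·11.58) + (210)⁴
    = 3.588×10⁹ + 1.945×10⁹ = 5.533×10⁹ K⁴.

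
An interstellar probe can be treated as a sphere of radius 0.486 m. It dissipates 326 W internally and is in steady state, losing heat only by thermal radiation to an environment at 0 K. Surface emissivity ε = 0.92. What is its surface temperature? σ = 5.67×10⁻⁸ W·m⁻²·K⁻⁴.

Steady state: internal power = radiated power, P = εσA T⁴.
Radiating area A = 4πr² = 2.968 m².
T⁴ = P/(εσA) = 326/(0.92·5.67×10⁻⁸·2.968) = 2.106×10⁹ K⁴.
T = (2.106×10⁹)^(1/4).

T ≈ 214 K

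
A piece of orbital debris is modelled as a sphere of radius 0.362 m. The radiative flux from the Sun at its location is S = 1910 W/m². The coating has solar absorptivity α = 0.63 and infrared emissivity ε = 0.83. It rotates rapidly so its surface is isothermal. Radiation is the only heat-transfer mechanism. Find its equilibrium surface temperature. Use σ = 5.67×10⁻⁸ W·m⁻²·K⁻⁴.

At equilibrium, absorbed power = emitted power.
Absorbing cross-section = πr² = 0.4117 m²; emitting surface = 4πr² = 1.647 m² (ratio 4).
αS·A_cross = εσ·A_surf·T⁴  ⇒  T⁴ = αS/(ε·4σ).
T⁴ = 0.630·1910/(0.83·4·5.67×10⁻⁸) = 6.392×10⁹ K⁴.
T = (6.392×10⁹)^(1/4).

T ≈ 283 K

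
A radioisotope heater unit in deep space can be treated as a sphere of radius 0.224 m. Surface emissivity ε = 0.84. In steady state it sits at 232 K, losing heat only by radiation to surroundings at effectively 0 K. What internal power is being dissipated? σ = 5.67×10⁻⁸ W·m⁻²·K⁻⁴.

P ≈ 87.0 W

Steady state: P = εσA T⁴.
A = 4πr² = 0.6305 m²; T⁴ = (232)⁴ = 2.897×10⁹ K⁴.
P = 0.84 × 5.67×10⁻⁸ × 0.6305 × 2.897×10⁹.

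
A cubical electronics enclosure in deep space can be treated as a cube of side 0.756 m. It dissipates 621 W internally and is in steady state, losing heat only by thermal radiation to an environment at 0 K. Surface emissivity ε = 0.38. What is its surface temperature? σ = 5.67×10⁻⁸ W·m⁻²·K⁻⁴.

Steady state: internal power = radiated power, P = εσA T⁴.
Radiating area A = 6L² = 3.429 m².
T⁴ = P/(εσA) = 621/(0.38·5.67×10⁻⁸·3.429) = 8.405×10⁹ K⁴.
T = (8.405×10⁹)^(1/4).

T ≈ 303 K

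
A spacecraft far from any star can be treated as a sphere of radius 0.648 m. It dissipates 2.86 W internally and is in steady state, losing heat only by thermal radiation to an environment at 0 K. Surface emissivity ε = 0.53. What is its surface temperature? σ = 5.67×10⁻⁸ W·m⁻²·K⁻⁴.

T ≈ 65.2 K

Steady state: internal power = radiated power, P = εσA T⁴.
Radiating area A = 4πr² = 5.277 m².
T⁴ = P/(εσA) = 2.86/(0.53·5.67×10⁻⁸·5.277) = 1.804×10⁷ K⁴.
T = (1.804×10⁷)^(1/4).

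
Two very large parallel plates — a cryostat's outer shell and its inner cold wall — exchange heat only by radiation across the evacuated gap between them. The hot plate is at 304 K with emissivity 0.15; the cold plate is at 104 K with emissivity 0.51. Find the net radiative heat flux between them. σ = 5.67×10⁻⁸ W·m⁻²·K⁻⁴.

For two infinite grey parallel plates, q = σ(T₁⁴ − T₂⁴)/(1/ε₁ + 1/ε₂ − 1).
T₁⁴ − T₂⁴ = 8.541×10⁹ − 1.170×10⁸ = 8.424×10⁹ K⁴.
1/ε₁ + 1/ε₂ − 1 = 6.667 + 1.961 − 1 = 7.627.
q = 5.67×10⁻⁸ × 8.424×10⁹ / 7.627.

q ≈ 62.6 W/m²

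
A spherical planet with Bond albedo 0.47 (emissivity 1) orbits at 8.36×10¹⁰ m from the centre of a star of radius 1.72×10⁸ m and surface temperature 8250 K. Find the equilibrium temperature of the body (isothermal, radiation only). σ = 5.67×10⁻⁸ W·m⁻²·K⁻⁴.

T ≈ 226 K

The star's surface emits σT_*⁴; at distance d the flux is S = σT_*⁴(R_*/d)².
S = 5.67×10⁻⁸·(8250)⁴·(1.72×10⁸/8.36×10¹⁰)² = 1112 W/m².
For an isothermal sphere T⁴ = (1−a)S/(4σ) = 2.598×10⁹ K⁴.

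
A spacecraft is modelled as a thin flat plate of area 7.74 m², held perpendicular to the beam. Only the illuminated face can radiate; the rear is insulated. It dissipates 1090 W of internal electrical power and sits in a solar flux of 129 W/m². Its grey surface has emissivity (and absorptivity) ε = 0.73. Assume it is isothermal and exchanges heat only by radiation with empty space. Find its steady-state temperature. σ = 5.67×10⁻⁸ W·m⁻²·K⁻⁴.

T ≈ 274 K

At steady state, absorbed solar power + internal power = radiated power.
Absorbed: α·S·A_cross = 0.73·129·7.740 = 728.9 W (cross-section A).
Total input = 728.9 + 1090 = 1819 W.
Radiated: εσ·A_surf·T⁴ with A_surf = A = 7.740 m².
T⁴ = 1819/(0.73·5.67×10⁻⁸·7.740) = 5.677×10⁹ K⁴.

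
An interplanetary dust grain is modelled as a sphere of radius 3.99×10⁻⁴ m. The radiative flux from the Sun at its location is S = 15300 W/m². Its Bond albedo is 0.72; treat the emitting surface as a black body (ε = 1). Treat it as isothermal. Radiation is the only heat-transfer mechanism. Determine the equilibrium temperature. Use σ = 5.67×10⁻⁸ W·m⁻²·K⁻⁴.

T ≈ 371 K

At equilibrium, absorbed power = emitted power.
Absorbing cross-section = πr² = 5.001×10⁻⁷ m²; emitting surface = 4πr² = 2.001×10⁻⁶ m² (ratio 4).
(1−a)S·A_cross = εσ·A_surf·T⁴  ⇒  T⁴ = (1−a)S/(4σ).
T⁴ = 0.280·15300/(4·5.67×10⁻⁸) = 1.889×10¹⁰ K⁴.
T = (1.889×10¹⁰)^(1/4).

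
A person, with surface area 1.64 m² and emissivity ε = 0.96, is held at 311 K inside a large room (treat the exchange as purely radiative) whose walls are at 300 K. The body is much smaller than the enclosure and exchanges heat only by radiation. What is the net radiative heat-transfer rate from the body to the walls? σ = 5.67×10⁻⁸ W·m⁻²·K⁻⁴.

For a small grey body in a large enclosure: P_net = εσA(T_body⁴ − T_wall⁴).
A = 1.64 m²; T_body⁴ − T_wall⁴ = 9.355×10⁹ − 8.100×10⁹ = 1.255×10⁹ K⁴.
|P_net| = 0.96·5.67×10⁻⁸·1.640·1.255×10⁹.

P_net ≈ 112 W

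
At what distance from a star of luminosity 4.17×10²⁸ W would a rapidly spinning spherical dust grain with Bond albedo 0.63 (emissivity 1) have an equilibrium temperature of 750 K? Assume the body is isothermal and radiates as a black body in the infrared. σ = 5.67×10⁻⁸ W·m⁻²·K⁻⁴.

For an isothermal black-emitting sphere, (1−a)S·πr² = σ·4πr²·T⁴ ⇒ S = 4σT⁴/(1−a).
S = 4·5.67×10⁻⁸·(750)⁴/0.370 = 1.939×10⁵ W/m².
Flux falls as S = L/(4πd²), so d = √(L/(4πS)) = √(4.17×10²⁸/(4π·1.939×10⁵)).

d ≈ 1.31×10¹¹ m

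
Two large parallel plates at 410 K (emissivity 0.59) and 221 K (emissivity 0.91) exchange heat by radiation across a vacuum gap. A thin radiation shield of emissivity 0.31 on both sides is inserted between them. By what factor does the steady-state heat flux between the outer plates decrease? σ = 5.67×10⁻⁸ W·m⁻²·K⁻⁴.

Without shield: q₀ = σΔ(T⁴)/(1/ε₁+1/ε₂−1) with denominator 1.794.
With shield the two gaps are in series; the resistances add: (1/ε₁+1/ε_s−1)+(1/ε_s+1/ε₂−1) = 3.921+3.325 = 7.245.
Heat-flux ratio q₀/q = 7.245/1.794.

factor ≈ 4.04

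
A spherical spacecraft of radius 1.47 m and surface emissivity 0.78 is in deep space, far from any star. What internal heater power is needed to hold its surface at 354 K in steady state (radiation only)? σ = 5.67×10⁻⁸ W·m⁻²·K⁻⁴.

P ≈ 18900 W

P = εσ·4πr²·T⁴.
4πr² = 27.15 m²; T⁴ = 1.570×10¹⁰ K⁴.
P = 0.78·5.67×10⁻⁸·27.15·1.570×10¹⁰.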